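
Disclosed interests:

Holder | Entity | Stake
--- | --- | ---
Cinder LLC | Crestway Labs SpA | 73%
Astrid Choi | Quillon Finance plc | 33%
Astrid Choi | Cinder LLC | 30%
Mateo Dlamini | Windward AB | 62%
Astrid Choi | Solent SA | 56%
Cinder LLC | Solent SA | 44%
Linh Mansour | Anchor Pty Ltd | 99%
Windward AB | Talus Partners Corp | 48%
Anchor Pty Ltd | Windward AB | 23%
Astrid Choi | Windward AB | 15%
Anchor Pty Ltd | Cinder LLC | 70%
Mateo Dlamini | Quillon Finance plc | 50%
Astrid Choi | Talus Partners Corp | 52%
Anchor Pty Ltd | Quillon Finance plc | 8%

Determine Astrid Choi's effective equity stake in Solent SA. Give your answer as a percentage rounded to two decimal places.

69.20%

Astrid reaches Solent along 2 paths.
Via Cinder: 30% × 44% = 13.2%.
Direct stake: 56% = 56%.
Total: 13.2% + 56% = 69.2%.
Rounded: 69.20%.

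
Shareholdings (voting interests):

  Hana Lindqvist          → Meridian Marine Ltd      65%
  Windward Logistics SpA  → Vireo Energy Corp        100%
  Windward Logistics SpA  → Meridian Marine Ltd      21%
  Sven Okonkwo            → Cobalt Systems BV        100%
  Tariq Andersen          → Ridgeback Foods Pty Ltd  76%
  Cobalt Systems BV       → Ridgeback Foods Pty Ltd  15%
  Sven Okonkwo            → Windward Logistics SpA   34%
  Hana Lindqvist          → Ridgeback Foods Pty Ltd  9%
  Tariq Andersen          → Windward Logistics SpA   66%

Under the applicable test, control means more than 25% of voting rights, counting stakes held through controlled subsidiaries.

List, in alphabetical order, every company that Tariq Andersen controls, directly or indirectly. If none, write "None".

Tariq holds 66% of Windward, so Tariq controls Windward.
Tariq holds 76% of Ridgeback, so Tariq controls Ridgeback.
Windward holds 100% of Vireo, so Tariq controls Vireo.
No other company's threshold is met.

Ridgeback Foods Pty Ltd, Vireo Energy Corp, Windward Logistics SpA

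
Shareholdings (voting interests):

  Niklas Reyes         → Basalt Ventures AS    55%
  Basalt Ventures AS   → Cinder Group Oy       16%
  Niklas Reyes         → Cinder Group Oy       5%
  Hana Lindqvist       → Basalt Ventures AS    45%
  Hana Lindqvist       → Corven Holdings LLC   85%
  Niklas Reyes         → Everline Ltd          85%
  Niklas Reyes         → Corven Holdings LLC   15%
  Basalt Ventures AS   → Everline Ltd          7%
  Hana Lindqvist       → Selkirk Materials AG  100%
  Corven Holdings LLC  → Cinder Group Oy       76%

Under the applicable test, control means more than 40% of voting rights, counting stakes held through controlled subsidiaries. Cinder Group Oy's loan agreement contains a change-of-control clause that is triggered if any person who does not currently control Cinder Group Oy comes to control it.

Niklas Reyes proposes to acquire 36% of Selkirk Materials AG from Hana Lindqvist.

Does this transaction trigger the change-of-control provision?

The purchase adds only to Niklas's holdings (Hana's stake shrinks), so Niklas is the only person who could newly come to control Cinder.
Niklas holds 55% of Basalt, so Niklas controls Basalt.
Niklas and Basalt together hold 85% + 7% = 92% of Everline, so Niklas controls Everline.
In Cinder, Niklas's side holds only 16% + 5% = 21%, not > 40%.
So before the transaction, Niklas does not control Cinder.
After the purchase, Niklas holds 36% of Selkirk directly, and Hana's stake falls to 64%.
Niklas's side now holds 36% of Selkirk, not > 40%, so Niklas still does not control Selkirk.
After the transaction, Niklas's side holds 16% + 5% = 21% of Cinder, not > 40%, so Niklas still does not control Cinder.
No new person acquires control, so the clause is not triggered.

No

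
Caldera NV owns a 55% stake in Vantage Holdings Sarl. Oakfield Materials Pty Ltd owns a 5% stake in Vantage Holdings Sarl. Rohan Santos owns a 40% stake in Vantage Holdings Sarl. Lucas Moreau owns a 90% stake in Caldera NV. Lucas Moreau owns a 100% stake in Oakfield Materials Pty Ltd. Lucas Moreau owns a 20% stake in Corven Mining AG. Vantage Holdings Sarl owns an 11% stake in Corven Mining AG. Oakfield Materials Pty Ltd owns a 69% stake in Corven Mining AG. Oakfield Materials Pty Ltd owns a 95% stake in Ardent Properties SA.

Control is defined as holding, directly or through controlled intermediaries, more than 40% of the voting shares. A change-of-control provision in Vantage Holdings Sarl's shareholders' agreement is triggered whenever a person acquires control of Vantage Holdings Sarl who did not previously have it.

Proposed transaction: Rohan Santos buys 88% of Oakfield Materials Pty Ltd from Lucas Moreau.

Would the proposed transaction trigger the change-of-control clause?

Yes

The purchase adds only to Rohan's holdings (Lucas's stake shrinks), so Rohan is the only person who could newly come to control Vantage.
Rohan's largest direct stake is 40% in Vantage, which does not meet the threshold, so Rohan controls no company.
In Vantage, Rohan's side holds only 40%, not > 40%.
So before the transaction, Rohan does not control Vantage.
After the purchase, Rohan holds 88% of Oakfield directly, and Lucas's stake falls to 12%.
Rohan holds 88% of Oakfield, so Rohan controls Oakfield.
Oakfield and Rohan together hold 5% + 40% = 45% of Vantage, so Rohan controls Vantage.
Rohan did not control Vantage before and does after, so the clause is triggered.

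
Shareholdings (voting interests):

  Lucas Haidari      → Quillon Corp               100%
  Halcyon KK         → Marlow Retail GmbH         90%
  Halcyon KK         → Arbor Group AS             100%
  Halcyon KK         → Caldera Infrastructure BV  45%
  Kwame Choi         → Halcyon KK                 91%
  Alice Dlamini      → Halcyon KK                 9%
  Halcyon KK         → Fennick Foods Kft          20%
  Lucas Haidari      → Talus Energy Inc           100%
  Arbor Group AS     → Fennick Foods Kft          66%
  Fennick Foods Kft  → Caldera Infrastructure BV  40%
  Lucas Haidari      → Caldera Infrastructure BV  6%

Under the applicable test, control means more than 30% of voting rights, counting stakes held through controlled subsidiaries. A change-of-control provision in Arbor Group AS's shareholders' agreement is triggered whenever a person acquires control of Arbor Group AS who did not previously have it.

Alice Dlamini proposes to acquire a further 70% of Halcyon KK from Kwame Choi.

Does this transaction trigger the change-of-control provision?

Yes

The purchase adds only to Alice's holdings (Kwame's stake shrinks), so Alice is the only person who could newly come to control Arbor.
Alice's largest direct stake is 9% in Halcyon, which does not meet the threshold, so Alice controls no company.
Neither Alice nor any entity Alice controls holds any voting interest in Arbor.
So before the transaction, Alice does not control Arbor.
After the purchase, Alice's direct stake in Halcyon rises to 9% + 70% = 79%, and Kwame's stake falls to 21%.
Alice holds 79% of Halcyon, so Alice controls Halcyon.
Halcyon holds 100% of Arbor, so Alice controls Arbor.
Alice did not control Arbor before and does after, so the clause is triggered.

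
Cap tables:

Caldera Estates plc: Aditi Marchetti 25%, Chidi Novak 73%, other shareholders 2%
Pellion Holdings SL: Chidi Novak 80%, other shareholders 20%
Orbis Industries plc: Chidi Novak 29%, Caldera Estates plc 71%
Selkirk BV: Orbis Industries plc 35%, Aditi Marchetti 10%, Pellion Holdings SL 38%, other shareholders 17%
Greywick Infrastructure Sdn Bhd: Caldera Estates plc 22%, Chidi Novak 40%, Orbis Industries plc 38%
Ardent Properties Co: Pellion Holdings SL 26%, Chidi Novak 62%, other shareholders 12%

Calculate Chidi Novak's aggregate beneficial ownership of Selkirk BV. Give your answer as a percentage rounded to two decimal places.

58.69%

Chidi reaches Selkirk along 3 paths.
Via Orbis: 29% × 35% = 10.15%.
Via Caldera → Orbis: 73% × 71% × 35% = 18.1405%.
Via Pellion: 80% × 38% = 30.4%.
Total: 10.15% + 18.1405% + 30.4% = 58.6905%.
Rounded: 58.69%.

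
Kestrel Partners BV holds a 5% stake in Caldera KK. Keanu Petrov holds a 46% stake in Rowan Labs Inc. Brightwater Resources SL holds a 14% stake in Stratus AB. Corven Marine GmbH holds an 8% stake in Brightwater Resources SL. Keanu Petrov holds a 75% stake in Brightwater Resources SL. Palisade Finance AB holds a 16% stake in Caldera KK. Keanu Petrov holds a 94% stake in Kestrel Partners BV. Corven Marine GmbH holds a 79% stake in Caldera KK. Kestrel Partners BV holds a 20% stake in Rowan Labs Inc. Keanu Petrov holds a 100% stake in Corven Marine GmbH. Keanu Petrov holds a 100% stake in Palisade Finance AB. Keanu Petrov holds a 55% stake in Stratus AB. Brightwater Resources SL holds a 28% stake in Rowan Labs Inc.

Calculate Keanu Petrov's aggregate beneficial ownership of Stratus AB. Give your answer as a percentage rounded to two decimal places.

66.62%

Keanu reaches Stratus along 3 paths.
Via Brightwater: 75% × 14% = 10.5%.
Via Corven → Brightwater: 100% × 8% × 14% = 1.12%.
Direct stake: 55% = 55%.
Total: 10.5% + 1.12% + 55% = 66.62%.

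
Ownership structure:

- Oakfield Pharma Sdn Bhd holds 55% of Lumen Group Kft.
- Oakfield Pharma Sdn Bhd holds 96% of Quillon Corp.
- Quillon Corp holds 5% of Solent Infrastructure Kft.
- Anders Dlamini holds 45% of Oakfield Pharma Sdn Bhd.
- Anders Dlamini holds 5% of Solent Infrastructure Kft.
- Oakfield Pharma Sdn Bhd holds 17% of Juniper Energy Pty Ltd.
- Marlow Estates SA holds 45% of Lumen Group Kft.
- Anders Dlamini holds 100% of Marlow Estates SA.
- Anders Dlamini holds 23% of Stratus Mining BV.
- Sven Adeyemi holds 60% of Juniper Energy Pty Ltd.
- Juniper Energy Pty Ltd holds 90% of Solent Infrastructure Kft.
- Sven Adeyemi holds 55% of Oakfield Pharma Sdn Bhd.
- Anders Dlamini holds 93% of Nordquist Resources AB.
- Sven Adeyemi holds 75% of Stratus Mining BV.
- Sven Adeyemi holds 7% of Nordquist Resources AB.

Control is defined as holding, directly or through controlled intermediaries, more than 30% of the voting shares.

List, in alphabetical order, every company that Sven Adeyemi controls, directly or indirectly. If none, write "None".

Sven holds 55% of Oakfield, so Sven controls Oakfield.
Oakfield holds 96% of Quillon, so Sven controls Quillon.
Sven holds 75% of Stratus, so Sven controls Stratus.
Oakfield and Sven together hold 17% + 60% = 77% of Juniper, so Sven controls Juniper.
Quillon and Juniper together hold 5% + 90% = 95% of Solent, so Sven controls Solent.
Oakfield holds 55% of Lumen, so Sven controls Lumen.
No other company's threshold is met.

Juniper Energy Pty Ltd, Lumen Group Kft, Oakfield Pharma Sdn Bhd, Quillon Corp, Solent Infrastructure Kft, Stratus Mining BV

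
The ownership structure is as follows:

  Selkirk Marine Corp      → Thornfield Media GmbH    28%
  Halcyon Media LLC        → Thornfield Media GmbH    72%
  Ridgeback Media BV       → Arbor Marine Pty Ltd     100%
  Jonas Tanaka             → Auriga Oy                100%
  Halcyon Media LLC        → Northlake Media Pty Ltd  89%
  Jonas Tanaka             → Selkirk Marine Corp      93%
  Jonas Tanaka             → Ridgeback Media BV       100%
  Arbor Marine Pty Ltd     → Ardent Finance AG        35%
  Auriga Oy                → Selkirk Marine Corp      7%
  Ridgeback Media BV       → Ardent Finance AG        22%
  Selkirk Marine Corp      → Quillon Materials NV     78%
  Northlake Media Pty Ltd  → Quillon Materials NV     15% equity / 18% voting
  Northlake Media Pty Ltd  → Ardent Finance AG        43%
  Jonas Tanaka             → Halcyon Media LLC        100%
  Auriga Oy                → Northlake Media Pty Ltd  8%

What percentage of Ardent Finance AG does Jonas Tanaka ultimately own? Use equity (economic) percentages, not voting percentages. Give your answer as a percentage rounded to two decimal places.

98.71%

Jonas reaches Ardent along 4 paths.
Via Ridgeback → Arbor: 100% × 100% × 35% = 35%.
Via Auriga → Northlake: 100% × 8% × 43% = 3.44%.
Via Halcyon → Northlake: 100% × 89% × 43% = 38.27%.
Via Ridgeback: 100% × 22% = 22%.
Total: 35% + 3.44% + 38.27% + 22% = 98.71%.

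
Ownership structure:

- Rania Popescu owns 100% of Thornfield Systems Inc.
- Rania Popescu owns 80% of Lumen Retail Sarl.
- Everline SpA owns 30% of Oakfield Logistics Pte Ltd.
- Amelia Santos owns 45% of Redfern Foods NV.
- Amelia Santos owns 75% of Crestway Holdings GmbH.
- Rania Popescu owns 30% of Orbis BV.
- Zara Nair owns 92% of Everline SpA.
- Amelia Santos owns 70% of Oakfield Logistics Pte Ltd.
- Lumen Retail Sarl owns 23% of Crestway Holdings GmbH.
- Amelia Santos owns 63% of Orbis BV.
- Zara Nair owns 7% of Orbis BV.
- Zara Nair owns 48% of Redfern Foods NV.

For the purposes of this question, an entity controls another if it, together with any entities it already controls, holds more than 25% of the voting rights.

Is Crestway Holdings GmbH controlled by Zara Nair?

Zara holds 48% of Redfern, so Zara controls Redfern.
Zara holds 92% of Everline, so Zara controls Everline.
Everline holds 30% of Oakfield, so Zara controls Oakfield.
Neither Zara nor any entity Zara controls holds any voting interest in Crestway.
So Zara does not control Crestway.

No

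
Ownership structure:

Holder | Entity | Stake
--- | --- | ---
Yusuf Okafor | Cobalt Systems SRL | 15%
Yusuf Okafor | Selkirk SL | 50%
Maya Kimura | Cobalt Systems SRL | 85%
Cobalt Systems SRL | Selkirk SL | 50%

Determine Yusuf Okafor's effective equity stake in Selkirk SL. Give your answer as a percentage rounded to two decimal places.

Yusuf reaches Selkirk along 2 paths.
Via Cobalt: 15% × 50% = 7.5%.
Direct stake: 50% = 50%.
Total: 7.5% + 50% = 57.5%.
Rounded: 57.50%.

57.50%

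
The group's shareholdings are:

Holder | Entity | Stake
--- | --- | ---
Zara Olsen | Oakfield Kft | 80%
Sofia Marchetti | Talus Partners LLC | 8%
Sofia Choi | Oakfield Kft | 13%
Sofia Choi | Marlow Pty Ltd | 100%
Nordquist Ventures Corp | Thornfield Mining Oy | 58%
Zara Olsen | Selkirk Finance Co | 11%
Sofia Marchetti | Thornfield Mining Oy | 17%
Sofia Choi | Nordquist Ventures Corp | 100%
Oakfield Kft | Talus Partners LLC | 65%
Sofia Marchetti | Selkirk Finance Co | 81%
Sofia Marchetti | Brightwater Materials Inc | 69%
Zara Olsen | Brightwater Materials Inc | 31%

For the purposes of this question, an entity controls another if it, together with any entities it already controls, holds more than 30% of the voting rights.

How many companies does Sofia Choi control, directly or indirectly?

3

Sofia Choi holds 100% of Nordquist, so Sofia Choi controls Nordquist.
Nordquist holds 58% of Thornfield, so Sofia Choi controls Thornfield.
Sofia Choi holds 100% of Marlow, so Sofia Choi controls Marlow.
No other company's threshold is met.
Sofia Choi controls 3 companies.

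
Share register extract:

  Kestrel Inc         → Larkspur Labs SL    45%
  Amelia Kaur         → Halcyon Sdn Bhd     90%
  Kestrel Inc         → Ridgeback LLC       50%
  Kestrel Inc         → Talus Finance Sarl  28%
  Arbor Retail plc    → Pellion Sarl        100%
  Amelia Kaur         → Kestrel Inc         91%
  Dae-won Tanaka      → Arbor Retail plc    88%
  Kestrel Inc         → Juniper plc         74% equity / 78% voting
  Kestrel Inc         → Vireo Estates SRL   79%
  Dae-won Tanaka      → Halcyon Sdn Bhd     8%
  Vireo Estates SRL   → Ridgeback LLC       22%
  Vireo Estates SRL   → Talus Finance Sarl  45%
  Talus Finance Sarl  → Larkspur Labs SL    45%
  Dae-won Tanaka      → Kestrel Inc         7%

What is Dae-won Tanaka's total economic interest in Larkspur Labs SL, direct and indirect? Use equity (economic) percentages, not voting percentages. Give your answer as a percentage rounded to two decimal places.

Dae-won reaches Larkspur along 3 paths.
Via Kestrel → Vireo → Talus: 7% × 79% × 45% × 45% = 1.119825%.
Via Kestrel → Talus: 7% × 28% × 45% = 0.882%.
Via Kestrel: 7% × 45% = 3.15%.
Total: 1.119825% + 0.882% + 3.15% = 5.151825%.
Rounded: 5.15%.

5.15%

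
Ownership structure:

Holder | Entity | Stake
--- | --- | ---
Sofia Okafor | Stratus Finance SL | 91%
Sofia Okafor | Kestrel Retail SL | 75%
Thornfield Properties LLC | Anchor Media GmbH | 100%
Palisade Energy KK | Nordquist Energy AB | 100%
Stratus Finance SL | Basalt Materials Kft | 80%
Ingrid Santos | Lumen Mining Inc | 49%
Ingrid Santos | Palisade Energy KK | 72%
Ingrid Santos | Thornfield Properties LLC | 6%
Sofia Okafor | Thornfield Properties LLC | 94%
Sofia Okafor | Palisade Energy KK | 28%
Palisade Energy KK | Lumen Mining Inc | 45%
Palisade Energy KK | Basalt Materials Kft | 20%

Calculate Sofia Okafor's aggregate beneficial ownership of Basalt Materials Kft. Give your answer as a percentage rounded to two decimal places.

78.40%

Sofia reaches Basalt along 2 paths.
Via Palisade: 28% × 20% = 5.6%.
Via Stratus: 91% × 80% = 72.8%.
Total: 5.6% + 72.8% = 78.4%.
Rounded: 78.40%.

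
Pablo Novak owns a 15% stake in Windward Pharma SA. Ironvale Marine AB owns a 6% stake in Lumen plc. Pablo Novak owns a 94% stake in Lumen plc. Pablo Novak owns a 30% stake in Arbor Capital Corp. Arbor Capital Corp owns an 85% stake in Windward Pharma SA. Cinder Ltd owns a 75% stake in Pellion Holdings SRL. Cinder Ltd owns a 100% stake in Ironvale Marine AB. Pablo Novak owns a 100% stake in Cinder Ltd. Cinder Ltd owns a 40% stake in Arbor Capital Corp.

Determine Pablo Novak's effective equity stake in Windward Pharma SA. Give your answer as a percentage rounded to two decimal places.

74.50%

Pablo reaches Windward along 3 paths.
Direct stake: 15% = 15%.
Via Cinder → Arbor: 100% × 40% × 85% = 34%.
Via Arbor: 30% × 85% = 25.5%.
Total: 15% + 34% + 25.5% = 74.5%.
Rounded: 74.50%.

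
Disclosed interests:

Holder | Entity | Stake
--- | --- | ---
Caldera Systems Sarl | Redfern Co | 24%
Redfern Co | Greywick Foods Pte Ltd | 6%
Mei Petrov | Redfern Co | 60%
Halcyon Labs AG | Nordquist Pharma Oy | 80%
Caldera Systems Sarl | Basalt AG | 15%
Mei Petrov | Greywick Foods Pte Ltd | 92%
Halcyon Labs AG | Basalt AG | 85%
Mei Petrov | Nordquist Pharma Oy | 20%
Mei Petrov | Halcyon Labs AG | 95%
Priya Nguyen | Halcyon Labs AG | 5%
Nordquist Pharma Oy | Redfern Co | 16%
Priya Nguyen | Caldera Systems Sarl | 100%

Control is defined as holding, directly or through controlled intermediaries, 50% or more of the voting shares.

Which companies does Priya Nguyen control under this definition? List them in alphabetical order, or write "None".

Caldera Systems Sarl

Priya holds 100% of Caldera, so Priya controls Caldera.
No other company's threshold is met.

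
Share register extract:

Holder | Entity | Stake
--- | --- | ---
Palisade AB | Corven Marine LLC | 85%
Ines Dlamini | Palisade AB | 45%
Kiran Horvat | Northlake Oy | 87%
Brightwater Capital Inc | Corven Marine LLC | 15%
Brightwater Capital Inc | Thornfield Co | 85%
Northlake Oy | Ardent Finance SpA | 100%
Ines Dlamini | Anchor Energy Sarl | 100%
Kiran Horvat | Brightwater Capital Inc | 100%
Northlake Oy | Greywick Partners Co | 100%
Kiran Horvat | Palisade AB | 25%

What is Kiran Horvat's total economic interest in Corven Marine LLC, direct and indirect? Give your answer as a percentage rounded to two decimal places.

36.25%

Kiran reaches Corven along 2 paths.
Via Brightwater: 100% × 15% = 15%.
Via Palisade: 25% × 85% = 21.25%.
Total: 15% + 21.25% = 36.25%.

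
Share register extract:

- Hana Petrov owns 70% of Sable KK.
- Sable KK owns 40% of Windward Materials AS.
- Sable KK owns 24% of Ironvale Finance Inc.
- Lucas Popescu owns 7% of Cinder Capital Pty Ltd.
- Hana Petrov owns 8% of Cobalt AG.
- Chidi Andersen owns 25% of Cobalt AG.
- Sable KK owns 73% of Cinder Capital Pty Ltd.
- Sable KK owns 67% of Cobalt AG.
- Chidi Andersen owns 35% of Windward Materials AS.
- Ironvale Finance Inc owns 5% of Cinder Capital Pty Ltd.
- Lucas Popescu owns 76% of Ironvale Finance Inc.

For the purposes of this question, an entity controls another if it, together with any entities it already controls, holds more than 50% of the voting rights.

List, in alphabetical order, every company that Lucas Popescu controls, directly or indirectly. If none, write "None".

Ironvale Finance Inc

Lucas holds 76% of Ironvale, so Lucas controls Ironvale.
No other company's threshold is met.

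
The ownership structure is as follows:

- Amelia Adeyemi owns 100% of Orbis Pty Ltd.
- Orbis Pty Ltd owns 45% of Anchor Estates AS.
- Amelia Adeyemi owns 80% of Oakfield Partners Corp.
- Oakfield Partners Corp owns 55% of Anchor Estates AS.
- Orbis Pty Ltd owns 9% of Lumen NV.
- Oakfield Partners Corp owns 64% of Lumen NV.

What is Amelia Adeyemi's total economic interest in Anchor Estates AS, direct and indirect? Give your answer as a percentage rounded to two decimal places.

Amelia reaches Anchor along 2 paths.
Via Oakfield: 80% × 55% = 44%.
Via Orbis: 100% × 45% = 45%.
Total: 44% + 45% = 89%.
Rounded: 89.00%.

89.00%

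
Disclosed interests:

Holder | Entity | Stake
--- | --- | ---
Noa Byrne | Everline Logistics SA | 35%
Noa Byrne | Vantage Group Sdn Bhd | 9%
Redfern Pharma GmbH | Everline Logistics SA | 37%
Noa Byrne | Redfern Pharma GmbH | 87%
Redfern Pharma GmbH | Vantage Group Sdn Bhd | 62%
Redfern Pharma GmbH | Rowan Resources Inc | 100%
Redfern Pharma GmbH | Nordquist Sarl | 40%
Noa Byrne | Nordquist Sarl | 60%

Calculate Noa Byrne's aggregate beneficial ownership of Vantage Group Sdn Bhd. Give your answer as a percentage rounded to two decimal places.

62.94%

Noa reaches Vantage along 2 paths.
Direct stake: 9% = 9%.
Via Redfern: 87% × 62% = 53.94%.
Total: 9% + 53.94% = 62.94%.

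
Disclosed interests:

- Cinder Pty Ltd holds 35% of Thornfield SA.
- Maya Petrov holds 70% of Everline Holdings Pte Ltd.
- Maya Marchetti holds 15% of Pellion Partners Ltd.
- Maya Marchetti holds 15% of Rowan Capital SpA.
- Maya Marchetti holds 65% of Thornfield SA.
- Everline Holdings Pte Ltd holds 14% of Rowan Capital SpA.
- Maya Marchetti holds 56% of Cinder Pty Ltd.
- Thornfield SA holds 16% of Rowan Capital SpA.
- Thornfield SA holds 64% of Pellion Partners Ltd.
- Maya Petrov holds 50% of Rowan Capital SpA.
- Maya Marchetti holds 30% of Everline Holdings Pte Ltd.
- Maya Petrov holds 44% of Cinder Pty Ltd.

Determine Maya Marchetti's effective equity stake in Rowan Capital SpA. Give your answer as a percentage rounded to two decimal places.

32.74%

Maya Marchetti reaches Rowan along 4 paths.
Via Thornfield: 65% × 16% = 10.4%.
Via Cinder → Thornfield: 56% × 35% × 16% = 3.136%.
Direct stake: 15% = 15%.
Via Everline: 30% × 14% = 4.2%.
Total: 10.4% + 3.136% + 15% + 4.2% = 32.736%.
Rounded: 32.74%.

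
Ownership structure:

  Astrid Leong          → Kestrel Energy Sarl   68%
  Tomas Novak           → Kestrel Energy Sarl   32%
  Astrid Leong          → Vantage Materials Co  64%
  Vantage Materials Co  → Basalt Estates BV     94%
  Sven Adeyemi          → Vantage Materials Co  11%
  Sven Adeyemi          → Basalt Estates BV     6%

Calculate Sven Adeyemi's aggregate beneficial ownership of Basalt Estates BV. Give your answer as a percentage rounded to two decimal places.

Sven reaches Basalt along 2 paths.
Via Vantage: 11% × 94% = 10.34%.
Direct stake: 6% = 6%.
Total: 10.34% + 6% = 16.34%.

16.34%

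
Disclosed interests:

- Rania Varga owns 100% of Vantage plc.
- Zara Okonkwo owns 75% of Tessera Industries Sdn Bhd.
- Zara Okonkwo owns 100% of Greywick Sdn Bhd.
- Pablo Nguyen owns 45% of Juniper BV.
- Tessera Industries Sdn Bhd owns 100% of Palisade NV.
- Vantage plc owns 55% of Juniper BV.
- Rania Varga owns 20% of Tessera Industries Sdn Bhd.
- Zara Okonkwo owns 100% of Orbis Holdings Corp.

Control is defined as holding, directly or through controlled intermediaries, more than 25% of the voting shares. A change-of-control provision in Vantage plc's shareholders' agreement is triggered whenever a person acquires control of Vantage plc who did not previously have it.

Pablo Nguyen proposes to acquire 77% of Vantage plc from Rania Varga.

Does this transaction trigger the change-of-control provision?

The purchase adds only to Pablo's holdings (Rania's stake shrinks), so Pablo is the only person who could newly come to control Vantage.
Pablo holds 45% of Juniper, so Pablo controls Juniper.
Neither Pablo nor any entity Pablo controls holds any voting interest in Vantage.
So before the transaction, Pablo does not control Vantage.
After the purchase, Pablo holds 77% of Vantage directly, and Rania's stake falls to 23%.
Pablo holds 77% of Vantage, so Pablo controls Vantage.
Pablo did not control Vantage before and does after, so the clause is triggered.

Yes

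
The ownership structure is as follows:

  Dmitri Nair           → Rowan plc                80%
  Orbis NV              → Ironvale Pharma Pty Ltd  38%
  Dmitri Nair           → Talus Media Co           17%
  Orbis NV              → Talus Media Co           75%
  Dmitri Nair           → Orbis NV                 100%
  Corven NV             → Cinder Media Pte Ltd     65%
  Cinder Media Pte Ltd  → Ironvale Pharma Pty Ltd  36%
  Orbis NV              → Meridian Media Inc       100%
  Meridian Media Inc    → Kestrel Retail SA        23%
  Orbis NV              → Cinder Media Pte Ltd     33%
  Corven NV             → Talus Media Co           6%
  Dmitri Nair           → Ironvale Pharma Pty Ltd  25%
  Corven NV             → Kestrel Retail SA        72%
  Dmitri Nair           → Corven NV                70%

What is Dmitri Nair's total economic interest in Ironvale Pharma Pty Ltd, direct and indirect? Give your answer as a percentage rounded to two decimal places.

Dmitri reaches Ironvale along 4 paths.
Via Orbis: 100% × 38% = 38%.
Direct stake: 25% = 25%.
Via Corven → Cinder: 70% × 65% × 36% = 16.38%.
Via Orbis → Cinder: 100% × 33% × 36% = 11.88%.
Total: 38% + 25% + 16.38% + 11.88% = 91.26%.

91.26%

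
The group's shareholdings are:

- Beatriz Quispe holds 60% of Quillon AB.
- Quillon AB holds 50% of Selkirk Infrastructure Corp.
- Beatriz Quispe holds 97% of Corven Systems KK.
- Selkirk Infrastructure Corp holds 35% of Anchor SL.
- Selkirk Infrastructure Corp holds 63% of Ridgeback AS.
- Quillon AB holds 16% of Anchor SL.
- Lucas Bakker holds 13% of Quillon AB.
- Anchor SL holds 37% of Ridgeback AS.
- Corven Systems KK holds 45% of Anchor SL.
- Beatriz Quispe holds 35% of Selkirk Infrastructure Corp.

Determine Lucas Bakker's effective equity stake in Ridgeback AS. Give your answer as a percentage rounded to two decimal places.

Lucas reaches Ridgeback along 3 paths.
Via Quillon → Selkirk → Anchor: 13% × 50% × 35% × 37% = 0.84175%.
Via Quillon → Anchor: 13% × 16% × 37% = 0.7696%.
Via Quillon → Selkirk: 13% × 50% × 63% = 4.095%.
Total: 0.84175% + 0.7696% + 4.095% = 5.70635%.
Rounded: 5.71%.

5.71%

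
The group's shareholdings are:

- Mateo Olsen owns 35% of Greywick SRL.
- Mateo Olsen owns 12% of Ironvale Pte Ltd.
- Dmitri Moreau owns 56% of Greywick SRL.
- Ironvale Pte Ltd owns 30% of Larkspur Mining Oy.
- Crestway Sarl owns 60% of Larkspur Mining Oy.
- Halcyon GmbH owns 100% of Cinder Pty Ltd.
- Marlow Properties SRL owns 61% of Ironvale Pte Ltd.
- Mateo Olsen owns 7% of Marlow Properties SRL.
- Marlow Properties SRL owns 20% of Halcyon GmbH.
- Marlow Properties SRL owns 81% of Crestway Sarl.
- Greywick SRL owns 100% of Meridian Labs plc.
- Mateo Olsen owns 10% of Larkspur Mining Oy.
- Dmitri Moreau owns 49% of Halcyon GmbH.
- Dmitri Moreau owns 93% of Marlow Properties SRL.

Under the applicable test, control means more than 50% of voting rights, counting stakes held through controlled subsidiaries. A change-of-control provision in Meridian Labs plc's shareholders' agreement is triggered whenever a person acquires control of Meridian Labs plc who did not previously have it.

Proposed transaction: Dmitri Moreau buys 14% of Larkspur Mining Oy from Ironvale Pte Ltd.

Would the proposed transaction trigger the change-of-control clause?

The purchase adds only to Dmitri's holdings (Ironvale's stake shrinks), so Dmitri is the only person who could newly come to control Meridian.
Dmitri holds 56% of Greywick, so Dmitri controls Greywick.
Greywick holds 100% of Meridian, so Dmitri controls Meridian.
So Dmitri already controls Meridian before the transaction.
After the purchase, Dmitri holds 14% of Larkspur directly, and Ironvale's stake falls to 16%.
Dmitri controlled Meridian already, so this is not a new person acquiring control; every other person's position is unchanged or reduced.
No new person acquires control, so the clause is not triggered.

No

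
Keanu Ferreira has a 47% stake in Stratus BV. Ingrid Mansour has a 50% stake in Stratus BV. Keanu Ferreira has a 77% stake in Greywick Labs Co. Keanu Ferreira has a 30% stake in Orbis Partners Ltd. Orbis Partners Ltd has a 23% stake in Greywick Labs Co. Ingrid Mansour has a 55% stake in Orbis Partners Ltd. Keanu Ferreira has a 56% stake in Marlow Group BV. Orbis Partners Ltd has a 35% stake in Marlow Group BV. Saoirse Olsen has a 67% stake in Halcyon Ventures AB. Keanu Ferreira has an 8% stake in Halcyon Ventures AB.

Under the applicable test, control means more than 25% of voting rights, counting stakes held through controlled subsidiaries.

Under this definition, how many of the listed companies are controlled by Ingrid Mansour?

Ingrid holds 55% of Orbis, so Ingrid controls Orbis.
Ingrid holds 50% of Stratus, so Ingrid controls Stratus.
Orbis holds 35% of Marlow, so Ingrid controls Marlow.
No other company's threshold is met.
Ingrid controls 3 companies.

3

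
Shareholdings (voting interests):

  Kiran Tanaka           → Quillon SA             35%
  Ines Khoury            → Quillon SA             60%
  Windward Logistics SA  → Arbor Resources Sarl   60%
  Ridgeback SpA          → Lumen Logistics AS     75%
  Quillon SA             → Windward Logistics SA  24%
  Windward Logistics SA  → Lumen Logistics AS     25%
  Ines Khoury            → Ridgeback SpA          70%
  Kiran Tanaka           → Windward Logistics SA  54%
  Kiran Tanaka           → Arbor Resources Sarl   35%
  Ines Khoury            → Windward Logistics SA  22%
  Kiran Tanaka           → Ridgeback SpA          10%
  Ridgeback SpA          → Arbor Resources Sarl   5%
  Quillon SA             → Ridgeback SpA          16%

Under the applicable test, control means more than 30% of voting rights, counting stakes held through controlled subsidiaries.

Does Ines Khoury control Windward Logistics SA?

Ines holds 60% of Quillon, so Ines controls Quillon.
Quillon and Ines together hold 24% + 22% = 46% of Windward, so Ines controls Windward.

Yes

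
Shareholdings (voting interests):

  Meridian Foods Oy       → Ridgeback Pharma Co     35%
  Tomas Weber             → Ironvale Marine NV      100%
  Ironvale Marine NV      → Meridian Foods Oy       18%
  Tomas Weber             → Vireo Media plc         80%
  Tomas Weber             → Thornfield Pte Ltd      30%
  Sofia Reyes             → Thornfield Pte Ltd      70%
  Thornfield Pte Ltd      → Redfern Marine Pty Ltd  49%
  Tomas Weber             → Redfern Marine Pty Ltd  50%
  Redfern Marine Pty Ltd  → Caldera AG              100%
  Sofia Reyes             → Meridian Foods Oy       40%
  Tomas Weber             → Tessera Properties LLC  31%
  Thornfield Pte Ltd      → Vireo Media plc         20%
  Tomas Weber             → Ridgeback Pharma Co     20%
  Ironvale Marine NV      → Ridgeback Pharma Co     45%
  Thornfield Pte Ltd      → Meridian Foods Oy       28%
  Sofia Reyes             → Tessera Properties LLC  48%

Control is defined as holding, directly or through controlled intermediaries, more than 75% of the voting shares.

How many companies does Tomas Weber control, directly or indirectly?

2

Tomas holds 80% of Vireo, so Tomas controls Vireo.
Tomas holds 100% of Ironvale, so Tomas controls Ironvale.
No other company's threshold is met.
Tomas controls 2 companies.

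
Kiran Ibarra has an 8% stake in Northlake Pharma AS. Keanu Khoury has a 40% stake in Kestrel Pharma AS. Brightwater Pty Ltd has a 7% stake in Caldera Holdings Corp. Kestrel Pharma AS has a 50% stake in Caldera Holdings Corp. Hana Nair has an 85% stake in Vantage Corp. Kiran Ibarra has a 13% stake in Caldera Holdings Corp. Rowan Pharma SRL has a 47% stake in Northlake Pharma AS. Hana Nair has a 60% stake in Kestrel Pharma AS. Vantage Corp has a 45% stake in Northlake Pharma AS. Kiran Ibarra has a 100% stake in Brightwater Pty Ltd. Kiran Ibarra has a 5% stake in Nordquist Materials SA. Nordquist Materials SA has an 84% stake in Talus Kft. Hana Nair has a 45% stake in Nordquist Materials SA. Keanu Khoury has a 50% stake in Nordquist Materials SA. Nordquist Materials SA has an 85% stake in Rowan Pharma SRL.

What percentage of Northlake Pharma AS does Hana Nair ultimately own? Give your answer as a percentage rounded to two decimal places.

Hana reaches Northlake along 2 paths.
Via Vantage: 85% × 45% = 38.25%.
Via Nordquist → Rowan: 45% × 85% × 47% = 17.9775%.
Total: 38.25% + 17.9775% = 56.2275%.
Rounded: 56.23%.

56.23%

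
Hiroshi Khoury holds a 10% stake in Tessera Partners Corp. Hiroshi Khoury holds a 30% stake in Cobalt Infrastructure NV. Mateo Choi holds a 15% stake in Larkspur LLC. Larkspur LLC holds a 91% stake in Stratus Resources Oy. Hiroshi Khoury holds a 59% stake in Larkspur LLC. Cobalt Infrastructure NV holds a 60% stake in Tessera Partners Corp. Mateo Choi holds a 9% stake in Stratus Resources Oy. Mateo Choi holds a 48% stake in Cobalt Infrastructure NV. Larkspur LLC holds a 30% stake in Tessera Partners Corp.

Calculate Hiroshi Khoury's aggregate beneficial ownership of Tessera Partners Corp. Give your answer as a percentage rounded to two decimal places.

Hiroshi reaches Tessera along 3 paths.
Direct stake: 10% = 10%.
Via Cobalt: 30% × 60% = 18%.
Via Larkspur: 59% × 30% = 17.7%.
Total: 10% + 18% + 17.7% = 45.7%.
Rounded: 45.70%.

45.70%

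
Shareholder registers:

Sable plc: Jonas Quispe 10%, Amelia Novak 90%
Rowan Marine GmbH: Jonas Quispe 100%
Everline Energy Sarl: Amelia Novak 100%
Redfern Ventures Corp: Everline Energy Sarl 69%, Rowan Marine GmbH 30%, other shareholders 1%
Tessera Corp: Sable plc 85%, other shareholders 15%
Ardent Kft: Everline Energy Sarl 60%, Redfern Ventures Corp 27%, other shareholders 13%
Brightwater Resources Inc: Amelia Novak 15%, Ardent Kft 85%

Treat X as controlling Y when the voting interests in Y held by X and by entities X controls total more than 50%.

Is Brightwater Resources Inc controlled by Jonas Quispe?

Jonas holds 100% of Rowan, so Jonas controls Rowan.
Neither Jonas nor any entity Jonas controls holds any voting interest in Brightwater.
So Jonas does not control Brightwater.

No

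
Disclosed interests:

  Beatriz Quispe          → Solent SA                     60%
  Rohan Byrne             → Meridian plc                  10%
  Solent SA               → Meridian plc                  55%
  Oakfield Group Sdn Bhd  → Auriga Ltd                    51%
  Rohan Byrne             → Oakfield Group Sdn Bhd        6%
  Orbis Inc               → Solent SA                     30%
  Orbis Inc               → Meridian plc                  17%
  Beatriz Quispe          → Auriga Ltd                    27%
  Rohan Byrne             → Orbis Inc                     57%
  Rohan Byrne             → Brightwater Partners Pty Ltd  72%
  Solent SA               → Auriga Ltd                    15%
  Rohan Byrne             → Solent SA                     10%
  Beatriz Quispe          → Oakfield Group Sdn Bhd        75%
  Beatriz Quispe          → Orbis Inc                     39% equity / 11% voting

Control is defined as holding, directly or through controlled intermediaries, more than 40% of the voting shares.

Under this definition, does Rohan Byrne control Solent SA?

No

Rohan holds 57% of Orbis, so Rohan controls Orbis.
Rohan holds 72% of Brightwater, so Rohan controls Brightwater.
In Solent, Rohan's side holds only 30% + 10% = 40%, not > 40%.
So Rohan does not control Solent.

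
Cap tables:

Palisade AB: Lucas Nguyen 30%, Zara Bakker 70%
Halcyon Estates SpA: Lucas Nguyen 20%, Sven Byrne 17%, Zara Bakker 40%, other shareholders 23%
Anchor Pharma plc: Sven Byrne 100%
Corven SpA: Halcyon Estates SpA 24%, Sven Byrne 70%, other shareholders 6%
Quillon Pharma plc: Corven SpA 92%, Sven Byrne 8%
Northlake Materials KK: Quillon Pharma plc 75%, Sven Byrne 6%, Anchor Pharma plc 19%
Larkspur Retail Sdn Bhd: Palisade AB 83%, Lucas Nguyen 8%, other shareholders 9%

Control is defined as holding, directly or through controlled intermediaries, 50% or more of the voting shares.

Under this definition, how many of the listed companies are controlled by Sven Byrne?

4

Sven holds 100% of Anchor, so Sven controls Anchor.
Sven holds 70% of Corven, so Sven controls Corven.
Corven and Sven together hold 92% + 8% = 100% of Quillon, so Sven controls Quillon.
Quillon and Sven and Anchor together hold 75% + 6% + 19% = 100% of Northlake, so Sven controls Northlake.
No other company's threshold is met.
Sven controls 4 companies.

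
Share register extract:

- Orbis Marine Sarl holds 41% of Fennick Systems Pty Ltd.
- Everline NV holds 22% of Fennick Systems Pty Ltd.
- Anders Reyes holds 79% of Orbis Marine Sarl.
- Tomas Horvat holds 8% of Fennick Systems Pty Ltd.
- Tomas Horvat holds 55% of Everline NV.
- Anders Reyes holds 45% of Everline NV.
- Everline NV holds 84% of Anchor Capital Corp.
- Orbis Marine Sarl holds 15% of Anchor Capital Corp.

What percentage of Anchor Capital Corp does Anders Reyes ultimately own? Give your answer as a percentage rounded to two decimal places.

49.65%

Anders reaches Anchor along 2 paths.
Via Everline: 45% × 84% = 37.8%.
Via Orbis: 79% × 15% = 11.85%.
Total: 37.8% + 11.85% = 49.65%.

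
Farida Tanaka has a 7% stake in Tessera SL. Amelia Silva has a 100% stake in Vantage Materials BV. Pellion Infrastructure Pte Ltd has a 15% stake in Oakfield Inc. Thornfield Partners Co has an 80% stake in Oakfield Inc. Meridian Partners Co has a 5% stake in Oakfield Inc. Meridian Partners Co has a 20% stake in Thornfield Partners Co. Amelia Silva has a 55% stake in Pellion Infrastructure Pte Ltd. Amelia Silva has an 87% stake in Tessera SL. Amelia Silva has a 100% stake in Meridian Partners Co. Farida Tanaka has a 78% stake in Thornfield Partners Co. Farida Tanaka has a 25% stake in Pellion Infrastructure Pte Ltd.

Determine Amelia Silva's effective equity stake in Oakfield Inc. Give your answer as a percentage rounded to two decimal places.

29.25%

Amelia reaches Oakfield along 3 paths.
Via Meridian → Thornfield: 100% × 20% × 80% = 16%.
Via Meridian: 100% × 5% = 5%.
Via Pellion: 55% × 15% = 8.25%.
Total: 16% + 5% + 8.25% = 29.25%.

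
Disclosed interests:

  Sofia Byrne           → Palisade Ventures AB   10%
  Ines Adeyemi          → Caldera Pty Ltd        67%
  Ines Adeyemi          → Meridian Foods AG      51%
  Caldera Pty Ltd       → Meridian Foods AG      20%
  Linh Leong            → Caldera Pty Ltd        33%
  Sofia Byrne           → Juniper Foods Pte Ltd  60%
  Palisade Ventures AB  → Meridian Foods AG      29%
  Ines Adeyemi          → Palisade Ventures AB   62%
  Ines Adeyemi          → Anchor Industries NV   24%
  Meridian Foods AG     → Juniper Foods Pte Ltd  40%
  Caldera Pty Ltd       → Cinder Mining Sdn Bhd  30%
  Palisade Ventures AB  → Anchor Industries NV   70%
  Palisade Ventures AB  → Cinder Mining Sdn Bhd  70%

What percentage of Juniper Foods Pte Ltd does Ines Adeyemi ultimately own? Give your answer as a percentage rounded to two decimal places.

32.95%

Ines reaches Juniper along 3 paths.
Via Meridian: 51% × 40% = 20.4%.
Via Palisade → Meridian: 62% × 29% × 40% = 7.192%.
Via Caldera → Meridian: 67% × 20% × 40% = 5.36%.
Total: 20.4% + 7.192% + 5.36% = 32.952%.
Rounded: 32.95%.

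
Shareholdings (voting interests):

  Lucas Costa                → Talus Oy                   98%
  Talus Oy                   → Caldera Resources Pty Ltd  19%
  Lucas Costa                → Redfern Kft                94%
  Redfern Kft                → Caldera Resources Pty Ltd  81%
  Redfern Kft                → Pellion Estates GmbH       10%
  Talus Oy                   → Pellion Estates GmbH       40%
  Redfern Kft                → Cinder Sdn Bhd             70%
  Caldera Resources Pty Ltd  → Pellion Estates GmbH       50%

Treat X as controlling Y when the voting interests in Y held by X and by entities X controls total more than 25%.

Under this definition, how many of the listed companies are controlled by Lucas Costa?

5

Lucas holds 98% of Talus, so Lucas controls Talus.
Lucas holds 94% of Redfern, so Lucas controls Redfern.
Redfern and Talus together hold 81% + 19% = 100% of Caldera, so Lucas controls Caldera.
Redfern and Talus and Caldera together hold 10% + 40% + 50% = 100% of Pellion, so Lucas controls Pellion.
Redfern holds 70% of Cinder, so Lucas controls Cinder.
Lucas controls 5 companies.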